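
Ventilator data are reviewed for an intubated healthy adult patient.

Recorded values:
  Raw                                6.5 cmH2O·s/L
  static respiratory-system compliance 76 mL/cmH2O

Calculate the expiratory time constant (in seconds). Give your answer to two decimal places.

τ = R × C = 6.5 × 76 mL/cmH2O = 6.5 × 0.076 L/cmH2O = 0.494 s.

0.49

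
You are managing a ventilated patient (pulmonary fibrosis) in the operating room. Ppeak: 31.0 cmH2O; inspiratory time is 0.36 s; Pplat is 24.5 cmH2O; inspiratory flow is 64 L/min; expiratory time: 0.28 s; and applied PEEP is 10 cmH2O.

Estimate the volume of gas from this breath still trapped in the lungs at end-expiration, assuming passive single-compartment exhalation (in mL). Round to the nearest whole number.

68

Flow: 64 L/min ÷ 60 = 1.0667 L/s.
Vt = flow × Ti = 1.0667 L/s × 0.36 s × 1000 mL/L = 384.01 mL.
R = (PIP − Pplat)/V̇ = (31.0 − 24.5) / 1.0667 = 6.5/1.0667 = 6.094 cmH2O·s/L.
C = Vt/(Pplat − PEEP) = 384.01 / (24.5 − 10) = 384.01/14.5 = 26.483 mL/cmH2O.
τ = R × C = 6.094 × 0.02648 L/cmH2O = 0.1614 s.
Fraction remaining = e^(−Te/τ) = e^(−0.28/0.1614) = 0.1764.
Trapped volume = 384.01 × 0.1764 = 67.739 mL.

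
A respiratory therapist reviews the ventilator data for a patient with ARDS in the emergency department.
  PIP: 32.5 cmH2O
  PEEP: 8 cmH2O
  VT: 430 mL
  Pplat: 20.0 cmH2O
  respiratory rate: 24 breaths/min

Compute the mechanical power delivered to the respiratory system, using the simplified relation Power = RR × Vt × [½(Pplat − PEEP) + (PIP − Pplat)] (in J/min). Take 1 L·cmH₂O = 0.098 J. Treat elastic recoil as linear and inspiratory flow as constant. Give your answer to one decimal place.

18.7

Per-breath work = Vt × [½(Pplat−PEEP) + (PIP−Pplat)] = 0.430 × [0.5×12.0 + 12.5] = 0.430 × 18.5 = 7.955 L·cmH2O.
Power = 24 × 7.955 = 190.92 L·cmH2O/min.
× 0.098 J/(L·cmH2O) → 18.71 J/min.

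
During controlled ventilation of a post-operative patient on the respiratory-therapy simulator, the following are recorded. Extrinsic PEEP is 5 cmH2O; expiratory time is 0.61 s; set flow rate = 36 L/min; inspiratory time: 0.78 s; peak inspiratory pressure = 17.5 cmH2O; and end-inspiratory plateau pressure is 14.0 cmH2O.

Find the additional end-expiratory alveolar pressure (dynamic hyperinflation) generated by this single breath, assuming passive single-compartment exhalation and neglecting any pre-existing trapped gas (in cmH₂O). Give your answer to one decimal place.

Flow: 36 L/min ÷ 60 = 0.6 L/s.
Vt = flow × Ti = 0.6 L/s × 0.78 s × 1000 mL/L = 468.0 mL.
R = (PIP − Pplat)/V̇ = (17.5 − 14.0) / 0.6 = 3.5/0.6 = 5.833 cmH2O·s/L.
C = Vt/(Pplat − PEEP) = 468.0 / (14.0 − 5) = 468.0/9.0 = 52.0 mL/cmH2O.
τ = R × C = 5.833 × 0.052 L/cmH2O = 0.3033 s.
Fraction remaining = e^(−Te/τ) = e^(−0.61/0.3033) = 0.1338; trapped volume = 468.0 × 0.1338 = 62.618 mL.
Additional alveolar pressure from trapping ≈ V_trapped / C = 62.618 / 52.0 = 1.204 cmH2O.

1.2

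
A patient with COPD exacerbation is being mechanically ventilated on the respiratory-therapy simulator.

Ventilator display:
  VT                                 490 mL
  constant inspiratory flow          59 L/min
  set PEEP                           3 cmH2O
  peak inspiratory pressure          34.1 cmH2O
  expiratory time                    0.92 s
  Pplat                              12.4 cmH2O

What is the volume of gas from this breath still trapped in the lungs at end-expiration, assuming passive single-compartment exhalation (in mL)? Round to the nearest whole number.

220

Flow: 59 L/min ÷ 60 = 0.9833 L/s.
R = (PIP − Pplat)/V̇ = (34.1 − 12.4) / 0.9833 = 21.7/0.9833 = 22.069 cmH2O·s/L.
C = Vt/(Pplat − PEEP) = 490.0 / (12.4 − 3) = 490.0/9.4 = 52.128 mL/cmH2O.
τ = R × C = 22.069 × 0.05213 L/cmH2O = 1.15 s.
Fraction remaining = e^(−Te/τ) = e^(−0.92/1.15) = 0.4493.
Trapped volume = 490.0 × 0.4493 = 220.16 mL.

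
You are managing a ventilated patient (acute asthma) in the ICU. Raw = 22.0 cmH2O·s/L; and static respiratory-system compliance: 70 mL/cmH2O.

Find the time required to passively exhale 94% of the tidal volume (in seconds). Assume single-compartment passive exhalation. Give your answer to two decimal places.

τ = R × C = 22.0 × 70 mL/cmH2O = 22.0 × 0.070 L/cmH2O = 1.54 s.
Exhaled fraction f = 1 − e^(−t/τ) → t = −τ·ln(1 − f) = −1.54·ln(0.06) = 4.333 s.

4.33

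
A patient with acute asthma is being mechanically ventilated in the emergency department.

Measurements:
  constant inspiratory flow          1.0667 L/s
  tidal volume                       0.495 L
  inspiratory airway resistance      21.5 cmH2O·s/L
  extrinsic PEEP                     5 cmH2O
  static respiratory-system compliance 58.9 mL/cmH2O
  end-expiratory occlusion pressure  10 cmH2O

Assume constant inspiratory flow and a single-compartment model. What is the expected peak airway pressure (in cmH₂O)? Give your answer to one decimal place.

41.3

Total PEEP = 10 cmH2O (set 5 + intrinsic 5); this is the baseline alveolar pressure.
Equation of motion (constant flow): PIP = Vt/C + R·V̇ + PEEP.
PIP = 495/58.9 + 21.5×1.0667 + 10 = 8.404 + 22.934 + 10 = 41.338 cmH2O.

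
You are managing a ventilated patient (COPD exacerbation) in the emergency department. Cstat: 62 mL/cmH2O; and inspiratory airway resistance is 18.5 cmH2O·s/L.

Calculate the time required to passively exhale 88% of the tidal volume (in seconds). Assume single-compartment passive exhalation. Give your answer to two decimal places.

τ = R × C = 18.5 × 62 mL/cmH2O = 18.5 × 0.062 L/cmH2O = 1.147 s.
Exhaled fraction f = 1 − e^(−t/τ) → t = −τ·ln(1 − f) = −1.147·ln(0.12) = 2.432 s.

2.43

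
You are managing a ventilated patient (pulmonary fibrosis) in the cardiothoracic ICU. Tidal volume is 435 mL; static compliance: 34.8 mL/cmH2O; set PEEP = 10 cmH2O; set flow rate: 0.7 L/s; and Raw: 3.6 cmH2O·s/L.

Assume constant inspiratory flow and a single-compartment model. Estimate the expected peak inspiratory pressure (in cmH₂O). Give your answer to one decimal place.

25.0

Equation of motion (constant flow): PIP = Vt/C + R·V̇ + PEEP.
PIP = 435/34.8 + 3.6×0.7 + 10 = 12.5 + 2.52 + 10 = 25.02 cmH2O.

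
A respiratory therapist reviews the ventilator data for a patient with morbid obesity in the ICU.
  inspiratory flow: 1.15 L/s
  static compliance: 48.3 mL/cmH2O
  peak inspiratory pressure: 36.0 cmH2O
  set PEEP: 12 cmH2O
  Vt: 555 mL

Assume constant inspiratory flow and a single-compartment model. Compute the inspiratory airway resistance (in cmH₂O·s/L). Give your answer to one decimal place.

10.9

Equation of motion (constant flow): PIP = Vt/C + R·V̇ + PEEP.
R·V̇ = PIP − Vt/C − PEEP = 36.0 − 555/48.3 − 12 = 36.0 − 11.491 − 12 = 12.509 cmH2O.
R = 12.509 / 1.15 = 10.877 cmH2O·s/L.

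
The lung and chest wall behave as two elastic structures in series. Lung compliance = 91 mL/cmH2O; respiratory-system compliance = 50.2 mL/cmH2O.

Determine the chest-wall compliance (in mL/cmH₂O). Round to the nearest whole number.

112

1/Ccw = 1/Crs − 1/CL.
1/Ccw = 1/50.2 − 1/91 = 0.008931.
Ccw = 111.97 mL/cmH2O.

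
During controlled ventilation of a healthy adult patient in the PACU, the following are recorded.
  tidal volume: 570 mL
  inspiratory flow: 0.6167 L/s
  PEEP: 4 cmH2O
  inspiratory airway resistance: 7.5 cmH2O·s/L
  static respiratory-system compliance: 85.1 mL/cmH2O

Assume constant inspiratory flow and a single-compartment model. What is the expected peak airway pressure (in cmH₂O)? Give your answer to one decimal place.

Equation of motion (constant flow): PIP = Vt/C + R·V̇ + PEEP.
PIP = 570/85.1 + 7.5×0.6167 + 4 = 6.698 + 4.625 + 4 = 15.323 cmH2O.

15.3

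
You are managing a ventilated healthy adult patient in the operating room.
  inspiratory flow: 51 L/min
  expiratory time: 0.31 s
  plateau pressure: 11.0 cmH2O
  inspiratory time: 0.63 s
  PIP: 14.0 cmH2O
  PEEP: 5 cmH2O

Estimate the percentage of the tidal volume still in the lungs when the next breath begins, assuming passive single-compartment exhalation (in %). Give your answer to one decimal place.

Flow: 51 L/min ÷ 60 = 0.85 L/s.
Vt = flow × Ti = 0.85 L/s × 0.63 s × 1000 mL/L = 535.5 mL.
R = (PIP − Pplat)/V̇ = (14.0 − 11.0) / 0.85 = 3.0/0.85 = 3.529 cmH2O·s/L.
C = Vt/(Pplat − PEEP) = 535.5 / (11.0 − 5) = 535.5/6.0 = 89.25 mL/cmH2O.
τ = R × C = 3.529 × 0.08925 L/cmH2O = 0.315 s.
Fraction remaining at end-expiration = e^(−Te/τ) = e^(−0.31/0.315) = 0.3738 → 37.38%.

37.4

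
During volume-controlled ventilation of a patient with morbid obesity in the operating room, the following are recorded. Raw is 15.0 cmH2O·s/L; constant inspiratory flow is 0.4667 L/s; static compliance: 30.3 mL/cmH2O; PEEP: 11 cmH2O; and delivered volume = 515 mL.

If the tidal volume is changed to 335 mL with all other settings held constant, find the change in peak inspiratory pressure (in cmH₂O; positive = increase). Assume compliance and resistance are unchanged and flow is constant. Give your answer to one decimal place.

-5.9

PIP = Vt/C + R·V̇ + PEEP (constant-flow equation of motion).
Only the elastic term changes: ΔPIP = ΔVt / C = (335 − 515) / 30.3 = -5.941 cmH2O.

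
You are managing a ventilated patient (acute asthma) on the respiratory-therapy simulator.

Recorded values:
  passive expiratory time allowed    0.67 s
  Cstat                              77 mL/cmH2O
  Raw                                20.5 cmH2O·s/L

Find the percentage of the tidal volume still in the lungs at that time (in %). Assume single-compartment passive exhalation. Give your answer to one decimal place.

65.4

τ = R × C = 20.5 × 77 mL/cmH2O = 20.5 × 0.077 L/cmH2O = 1.579 s.
Passive exhalation: V(t)/V₀ = e^(−t/τ) = e^(−0.67/1.579) = 0.6542.
Fraction remaining = 0.6542 → 65.42%.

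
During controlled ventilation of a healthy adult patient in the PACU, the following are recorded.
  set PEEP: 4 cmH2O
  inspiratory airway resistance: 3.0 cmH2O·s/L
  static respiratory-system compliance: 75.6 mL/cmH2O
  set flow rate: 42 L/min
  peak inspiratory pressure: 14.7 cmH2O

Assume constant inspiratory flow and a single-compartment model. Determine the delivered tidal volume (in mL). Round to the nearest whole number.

Flow: 42 L/min ÷ 60 = 0.7 L/s.
Equation of motion (constant flow): PIP = Vt/C + R·V̇ + PEEP.
Vt/C = PIP − R·V̇ − PEEP = 14.7 − 2.1 − 4 = 8.6 cmH2O.
Vt = C × 8.6 = 75.6 × 8.6 = 650.16 mL.

650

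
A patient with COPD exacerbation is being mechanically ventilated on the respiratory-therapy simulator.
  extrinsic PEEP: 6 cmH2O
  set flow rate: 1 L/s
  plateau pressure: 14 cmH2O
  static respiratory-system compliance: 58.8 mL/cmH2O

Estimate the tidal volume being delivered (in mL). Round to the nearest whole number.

Vt = Cstat × (Pplat − PEEP) = 58.8 × (14 − 6) = 58.8 × 8.0 = 470.4 mL.

470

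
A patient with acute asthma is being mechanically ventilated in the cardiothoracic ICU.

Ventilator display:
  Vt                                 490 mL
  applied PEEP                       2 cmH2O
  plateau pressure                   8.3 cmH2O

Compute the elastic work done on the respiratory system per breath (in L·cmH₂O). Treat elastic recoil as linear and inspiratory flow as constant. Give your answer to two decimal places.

1.54

Elastic work ≈ ½ × (Pplat − PEEP) × Vt = 0.5 × (8.3 − 2) × 0.490 L = 0.5 × 6.3 × 0.490 = 1.544 L·cmH2O.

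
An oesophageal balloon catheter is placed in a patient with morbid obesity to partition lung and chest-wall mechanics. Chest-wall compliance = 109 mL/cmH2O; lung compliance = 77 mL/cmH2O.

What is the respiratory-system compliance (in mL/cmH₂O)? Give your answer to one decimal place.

45.1

Lung and chest wall are elastances in series: 1/Crs = 1/CL + 1/Ccw.
1/Crs = 1/77 + 1/109 = 0.02216.
Crs = 45.126 mL/cmH2O.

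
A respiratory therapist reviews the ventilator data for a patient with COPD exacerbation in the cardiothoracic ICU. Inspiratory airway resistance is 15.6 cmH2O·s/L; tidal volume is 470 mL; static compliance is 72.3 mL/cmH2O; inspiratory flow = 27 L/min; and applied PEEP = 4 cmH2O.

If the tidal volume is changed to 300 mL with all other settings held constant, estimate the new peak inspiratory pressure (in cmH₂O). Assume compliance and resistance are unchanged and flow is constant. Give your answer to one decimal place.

Flow: 27 L/min ÷ 60 = 0.45 L/s.
PIP = Vt/C + R·V̇ + PEEP (constant-flow equation of motion).
Only the elastic term changes: ΔPIP = ΔVt / C = (300 − 470) / 72.3 = -2.351 cmH2O.
Original PIP = 470/72.3 + 15.6×0.45 + 4 = 17.521 cmH2O; new PIP = 17.521 + (-2.351) = 15.17 cmH2O.

15.2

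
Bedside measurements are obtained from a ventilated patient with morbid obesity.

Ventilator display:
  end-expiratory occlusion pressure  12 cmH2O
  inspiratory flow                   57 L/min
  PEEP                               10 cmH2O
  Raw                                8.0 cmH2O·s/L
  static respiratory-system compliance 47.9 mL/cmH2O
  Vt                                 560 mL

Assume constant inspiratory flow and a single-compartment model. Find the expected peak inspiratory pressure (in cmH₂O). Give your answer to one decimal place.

31.3

Flow: 57 L/min ÷ 60 = 0.95 L/s.
Total PEEP = 12 cmH2O (set 10 + intrinsic 2); this is the baseline alveolar pressure.
Equation of motion (constant flow): PIP = Vt/C + R·V̇ + PEEP.
PIP = 560/47.9 + 8.0×0.95 + 12 = 11.691 + 7.6 + 12 = 31.291 cmH2O.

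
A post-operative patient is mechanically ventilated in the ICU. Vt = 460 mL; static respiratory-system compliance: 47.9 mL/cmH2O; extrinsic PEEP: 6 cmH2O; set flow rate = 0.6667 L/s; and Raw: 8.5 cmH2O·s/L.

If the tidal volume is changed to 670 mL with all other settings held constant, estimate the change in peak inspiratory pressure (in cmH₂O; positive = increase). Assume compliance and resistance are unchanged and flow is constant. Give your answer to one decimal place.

PIP = Vt/C + R·V̇ + PEEP (constant-flow equation of motion).
Only the elastic term changes: ΔPIP = ΔVt / C = (670 − 460) / 47.9 = 4.384 cmH2O.

4.4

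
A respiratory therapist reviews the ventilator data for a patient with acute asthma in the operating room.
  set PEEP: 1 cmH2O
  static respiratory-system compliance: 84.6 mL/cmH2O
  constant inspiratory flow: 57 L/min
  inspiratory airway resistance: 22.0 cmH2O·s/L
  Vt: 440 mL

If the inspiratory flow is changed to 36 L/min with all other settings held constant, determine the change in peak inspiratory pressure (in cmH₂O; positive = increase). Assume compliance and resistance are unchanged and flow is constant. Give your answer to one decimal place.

-7.7

Flow: 57 L/min ÷ 60 = 0.95 L/s.
New flow: 36 L/min ÷ 60 = 0.6 L/s.
PIP = Vt/C + R·V̇ + PEEP (constant-flow equation of motion).
Only the resistive term changes: ΔPIP = R × ΔV̇ = 22.0 × (0.6 − 0.95) = 22.0 × -0.35 = -7.7 cmH2O.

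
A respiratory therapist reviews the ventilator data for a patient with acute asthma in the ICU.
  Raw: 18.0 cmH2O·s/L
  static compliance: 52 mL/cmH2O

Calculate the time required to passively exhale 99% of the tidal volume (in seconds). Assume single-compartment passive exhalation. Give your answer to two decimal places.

4.31

τ = R × C = 18.0 × 52 mL/cmH2O = 18.0 × 0.052 L/cmH2O = 0.936 s.
Exhaled fraction f = 1 − e^(−t/τ) → t = −τ·ln(1 − f) = −0.936·ln(0.01) = 4.31 s.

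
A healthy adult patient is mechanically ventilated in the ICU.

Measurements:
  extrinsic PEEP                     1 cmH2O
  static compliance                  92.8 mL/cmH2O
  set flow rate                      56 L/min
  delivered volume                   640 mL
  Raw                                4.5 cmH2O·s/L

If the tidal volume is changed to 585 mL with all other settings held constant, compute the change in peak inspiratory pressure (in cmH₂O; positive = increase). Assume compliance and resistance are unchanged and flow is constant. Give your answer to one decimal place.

-0.6

PIP = Vt/C + R·V̇ + PEEP (constant-flow equation of motion).
Only the elastic term changes: ΔPIP = ΔVt / C = (585 − 640) / 92.8 = -0.5927 cmH2O.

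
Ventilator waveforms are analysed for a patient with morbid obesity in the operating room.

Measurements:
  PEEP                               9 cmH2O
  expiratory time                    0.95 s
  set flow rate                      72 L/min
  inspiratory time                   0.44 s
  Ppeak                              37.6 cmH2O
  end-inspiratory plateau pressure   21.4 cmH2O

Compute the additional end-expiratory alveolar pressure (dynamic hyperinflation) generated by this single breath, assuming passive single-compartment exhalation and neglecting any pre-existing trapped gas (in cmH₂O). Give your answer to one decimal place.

Flow: 72 L/min ÷ 60 = 1.2 L/s.
Vt = flow × Ti = 1.2 L/s × 0.44 s × 1000 mL/L = 528.0 mL.
R = (PIP − Pplat)/V̇ = (37.6 − 21.4) / 1.2 = 16.2/1.2 = 13.5 cmH2O·s/L.
C = Vt/(Pplat − PEEP) = 528.0 / (21.4 − 9) = 528.0/12.4 = 42.581 mL/cmH2O.
τ = R × C = 13.5 × 0.04258 L/cmH2O = 0.5748 s.
Fraction remaining = e^(−Te/τ) = e^(−0.95/0.5748) = 0.1915; trapped volume = 528.0 × 0.1915 = 101.11 mL.
Additional alveolar pressure from trapping ≈ V_trapped / C = 101.11 / 42.581 = 2.375 cmH2O.

2.4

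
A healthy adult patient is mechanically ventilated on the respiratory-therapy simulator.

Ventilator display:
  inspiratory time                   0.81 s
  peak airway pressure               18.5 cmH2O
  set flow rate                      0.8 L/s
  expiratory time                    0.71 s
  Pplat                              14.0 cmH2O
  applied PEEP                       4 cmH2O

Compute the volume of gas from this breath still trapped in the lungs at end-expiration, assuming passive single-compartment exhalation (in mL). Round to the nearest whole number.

92

Vt = flow × Ti = 0.8 L/s × 0.81 s × 1000 mL/L = 648.0 mL.
R = (PIP − Pplat)/V̇ = (18.5 − 14.0) / 0.8 = 4.5/0.8 = 5.625 cmH2O·s/L.
C = Vt/(Pplat − PEEP) = 648.0 / (14.0 − 4) = 648.0/10.0 = 64.8 mL/cmH2O.
τ = R × C = 5.625 × 0.0648 L/cmH2O = 0.3645 s.
Fraction remaining = e^(−Te/τ) = e^(−0.71/0.3645) = 0.1426.
Trapped volume = 648.0 × 0.1426 = 92.405 mL.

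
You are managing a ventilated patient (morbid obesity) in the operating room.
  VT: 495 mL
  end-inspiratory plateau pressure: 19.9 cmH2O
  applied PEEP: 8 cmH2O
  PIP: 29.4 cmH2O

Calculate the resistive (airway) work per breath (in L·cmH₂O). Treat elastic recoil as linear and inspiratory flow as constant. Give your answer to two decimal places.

With constant inspiratory flow the resistive pressure is constant at PIP − Pplat = 29.4 − 19.9 = 9.5 cmH2O, so resistive work = 9.5 × 0.495 = 4.703 L·cmH2O.

4.70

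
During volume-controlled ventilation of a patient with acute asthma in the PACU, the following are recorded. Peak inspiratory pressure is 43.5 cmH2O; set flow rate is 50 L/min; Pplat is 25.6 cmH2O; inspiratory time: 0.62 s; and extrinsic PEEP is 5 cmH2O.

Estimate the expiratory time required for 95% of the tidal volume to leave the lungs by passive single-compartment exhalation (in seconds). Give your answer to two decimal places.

1.61

Flow: 50 L/min ÷ 60 = 0.8333 L/s.
Vt = flow × Ti = 0.8333 L/s × 0.62 s × 1000 mL/L = 516.65 mL.
R = (PIP − Pplat)/V̇ = (43.5 − 25.6) / 0.8333 = 17.9/0.8333 = 21.481 cmH2O·s/L.
C = Vt/(Pplat − PEEP) = 516.65 / (25.6 − 5) = 516.65/20.6 = 25.08 mL/cmH2O.
τ = R × C = 21.481 × 0.02508 L/cmH2O = 0.5387 s.
t = −τ·ln(1 − 0.95) = −0.5387·ln(0.05) = 1.614 s.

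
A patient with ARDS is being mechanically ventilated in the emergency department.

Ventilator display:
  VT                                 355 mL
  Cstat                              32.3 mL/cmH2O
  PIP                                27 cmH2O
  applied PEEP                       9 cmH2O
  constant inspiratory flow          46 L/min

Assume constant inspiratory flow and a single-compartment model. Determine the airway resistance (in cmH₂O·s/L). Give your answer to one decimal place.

9.1

Flow: 46 L/min ÷ 60 = 0.7667 L/s.
Equation of motion (constant flow): PIP = Vt/C + R·V̇ + PEEP.
R·V̇ = PIP − Vt/C − PEEP = 27 − 355/32.3 − 9 = 27 − 10.991 − 9 = 7.009 cmH2O.
R = 7.009 / 0.7667 = 9.142 cmH2O·s/L.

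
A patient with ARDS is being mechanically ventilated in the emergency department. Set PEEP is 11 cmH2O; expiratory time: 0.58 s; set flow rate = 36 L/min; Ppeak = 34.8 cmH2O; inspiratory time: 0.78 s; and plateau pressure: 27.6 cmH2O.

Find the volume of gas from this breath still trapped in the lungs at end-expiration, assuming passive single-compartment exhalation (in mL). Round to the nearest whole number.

84

Flow: 36 L/min ÷ 60 = 0.6 L/s.
Vt = flow × Ti = 0.6 L/s × 0.78 s × 1000 mL/L = 468.0 mL.
R = (PIP − Pplat)/V̇ = (34.8 − 27.6) / 0.6 = 7.2/0.6 = 12.0 cmH2O·s/L.
C = Vt/(Pplat − PEEP) = 468.0 / (27.6 − 11) = 468.0/16.6 = 28.193 mL/cmH2O.
τ = R × C = 12.0 × 0.02819 L/cmH2O = 0.3383 s.
Fraction remaining = e^(−Te/τ) = e^(−0.58/0.3383) = 0.1801.
Trapped volume = 468.0 × 0.1801 = 84.287 mL.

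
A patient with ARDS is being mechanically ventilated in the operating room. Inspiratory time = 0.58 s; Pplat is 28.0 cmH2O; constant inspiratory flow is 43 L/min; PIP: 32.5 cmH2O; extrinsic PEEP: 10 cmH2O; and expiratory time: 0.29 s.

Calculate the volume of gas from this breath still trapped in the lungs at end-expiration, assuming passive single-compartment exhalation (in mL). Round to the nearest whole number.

Flow: 43 L/min ÷ 60 = 0.7167 L/s.
Vt = flow × Ti = 0.7167 L/s × 0.58 s × 1000 mL/L = 415.69 mL.
R = (PIP − Pplat)/V̇ = (32.5 − 28.0) / 0.7167 = 4.5/0.7167 = 6.279 cmH2O·s/L.
C = Vt/(Pplat − PEEP) = 415.69 / (28.0 − 10) = 415.69/18.0 = 23.094 mL/cmH2O.
τ = R × C = 6.279 × 0.02309 L/cmH2O = 0.145 s.
Fraction remaining = e^(−Te/τ) = e^(−0.29/0.145) = 0.1353.
Trapped volume = 415.69 × 0.1353 = 56.243 mL.

56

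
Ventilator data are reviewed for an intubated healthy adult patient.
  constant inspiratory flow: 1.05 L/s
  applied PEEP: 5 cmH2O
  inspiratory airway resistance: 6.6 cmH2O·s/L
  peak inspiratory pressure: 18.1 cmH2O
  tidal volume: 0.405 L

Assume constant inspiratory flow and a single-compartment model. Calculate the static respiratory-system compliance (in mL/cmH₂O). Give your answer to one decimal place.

Equation of motion (constant flow): PIP = Vt/C + R·V̇ + PEEP.
Vt/C = PIP − R·V̇ − PEEP = 18.1 − 6.6×1.05 − 5 = 18.1 − 6.93 − 5 = 6.17 cmH2O.
C = Vt / 6.17 = 405 / 6.17 = 65.64 mL/cmH2O.

65.6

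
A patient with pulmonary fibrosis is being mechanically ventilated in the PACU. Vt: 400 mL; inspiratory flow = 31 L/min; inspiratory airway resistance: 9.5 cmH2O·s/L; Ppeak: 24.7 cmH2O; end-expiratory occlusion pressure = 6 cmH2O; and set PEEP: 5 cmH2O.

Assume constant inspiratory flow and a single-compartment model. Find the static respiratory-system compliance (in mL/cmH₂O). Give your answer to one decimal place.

Flow: 31 L/min ÷ 60 = 0.5167 L/s.
Total PEEP = 6 cmH2O (set 5 + intrinsic 1); this is the baseline alveolar pressure.
Equation of motion (constant flow): PIP = Vt/C + R·V̇ + PEEP.
Vt/C = PIP − R·V̇ − PEEP = 24.7 − 9.5×0.5167 − 6 = 24.7 − 4.909 − 6 = 13.791 cmH2O.
C = Vt / 13.791 = 400 / 13.791 = 29.004 mL/cmH2O.

29.0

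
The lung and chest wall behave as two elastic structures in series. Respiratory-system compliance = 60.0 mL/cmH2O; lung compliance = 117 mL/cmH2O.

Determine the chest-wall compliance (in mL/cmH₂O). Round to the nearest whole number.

1/Ccw = 1/Crs − 1/CL.
1/Ccw = 1/60.0 − 1/117 = 0.00812.
Ccw = 123.15 mL/cmH2O.

123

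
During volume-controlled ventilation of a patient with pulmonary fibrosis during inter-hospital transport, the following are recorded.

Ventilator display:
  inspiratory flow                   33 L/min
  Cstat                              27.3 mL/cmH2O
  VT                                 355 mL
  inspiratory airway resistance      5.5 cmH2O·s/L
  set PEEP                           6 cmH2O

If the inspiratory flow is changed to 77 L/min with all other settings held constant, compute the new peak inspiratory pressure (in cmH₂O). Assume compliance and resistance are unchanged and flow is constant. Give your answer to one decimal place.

26.1

Flow: 33 L/min ÷ 60 = 0.55 L/s.
New flow: 77 L/min ÷ 60 = 1.2833 L/s.
PIP = Vt/C + R·V̇ + PEEP (constant-flow equation of motion).
Only the resistive term changes: ΔPIP = R × ΔV̇ = 5.5 × (1.2833 − 0.55) = 5.5 × 0.7333 = 4.033 cmH2O.
Original PIP = 355/27.3 + 5.5×0.55 + 6 = 22.029 cmH2O; new PIP = 22.029 + (4.033) = 26.062 cmH2O.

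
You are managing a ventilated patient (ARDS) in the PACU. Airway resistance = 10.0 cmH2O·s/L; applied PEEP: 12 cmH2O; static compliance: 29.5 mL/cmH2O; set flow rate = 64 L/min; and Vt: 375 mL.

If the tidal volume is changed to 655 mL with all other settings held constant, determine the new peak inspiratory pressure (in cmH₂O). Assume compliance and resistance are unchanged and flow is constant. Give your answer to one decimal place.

Flow: 64 L/min ÷ 60 = 1.0667 L/s.
PIP = Vt/C + R·V̇ + PEEP (constant-flow equation of motion).
Only the elastic term changes: ΔPIP = ΔVt / C = (655 − 375) / 29.5 = 9.492 cmH2O.
Original PIP = 375/29.5 + 10.0×1.0667 + 12 = 35.379 cmH2O; new PIP = 35.379 + (9.492) = 44.871 cmH2O.

44.9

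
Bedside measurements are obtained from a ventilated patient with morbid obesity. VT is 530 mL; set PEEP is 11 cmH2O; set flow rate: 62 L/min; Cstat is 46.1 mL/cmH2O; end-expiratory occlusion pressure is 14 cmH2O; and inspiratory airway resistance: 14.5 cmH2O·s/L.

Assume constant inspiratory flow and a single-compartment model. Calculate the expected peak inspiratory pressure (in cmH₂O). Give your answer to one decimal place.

40.5

Flow: 62 L/min ÷ 60 = 1.0333 L/s.
Total PEEP = 14 cmH2O (set 11 + intrinsic 3); this is the baseline alveolar pressure.
Equation of motion (constant flow): PIP = Vt/C + R·V̇ + PEEP.
PIP = 530/46.1 + 14.5×1.0333 + 14 = 11.497 + 14.983 + 14 = 40.48 cmH2O.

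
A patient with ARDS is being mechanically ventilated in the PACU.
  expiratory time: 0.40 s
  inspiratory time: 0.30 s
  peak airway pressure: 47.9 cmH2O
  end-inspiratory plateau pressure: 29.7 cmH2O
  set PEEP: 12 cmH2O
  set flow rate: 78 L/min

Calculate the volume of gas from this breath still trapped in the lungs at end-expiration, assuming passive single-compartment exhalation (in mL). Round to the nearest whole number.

Flow: 78 L/min ÷ 60 = 1.3 L/s.
Vt = flow × Ti = 1.3 L/s × 0.30 s × 1000 mL/L = 390.0 mL.
R = (PIP − Pplat)/V̇ = (47.9 − 29.7) / 1.3 = 18.2/1.3 = 14.0 cmH2O·s/L.
C = Vt/(Pplat − PEEP) = 390.0 / (29.7 − 12) = 390.0/17.7 = 22.034 mL/cmH2O.
τ = R × C = 14.0 × 0.02203 L/cmH2O = 0.3084 s.
Fraction remaining = e^(−Te/τ) = e^(−0.40/0.3084) = 0.2733.
Trapped volume = 390.0 × 0.2733 = 106.59 mL.

107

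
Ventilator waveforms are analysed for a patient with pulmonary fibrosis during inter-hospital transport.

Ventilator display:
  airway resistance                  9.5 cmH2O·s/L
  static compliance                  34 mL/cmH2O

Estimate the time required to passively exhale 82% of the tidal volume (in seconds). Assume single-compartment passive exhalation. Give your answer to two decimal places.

0.55

τ = R × C = 9.5 × 34 mL/cmH2O = 9.5 × 0.034 L/cmH2O = 0.323 s.
Exhaled fraction f = 1 − e^(−t/τ) → t = −τ·ln(1 − f) = −0.323·ln(0.18) = 0.5539 s.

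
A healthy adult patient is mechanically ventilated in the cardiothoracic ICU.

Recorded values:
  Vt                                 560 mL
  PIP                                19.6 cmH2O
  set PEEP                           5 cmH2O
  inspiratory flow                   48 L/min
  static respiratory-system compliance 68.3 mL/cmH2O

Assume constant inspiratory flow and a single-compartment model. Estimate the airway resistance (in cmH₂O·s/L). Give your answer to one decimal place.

8.0

Flow: 48 L/min ÷ 60 = 0.8 L/s.
Equation of motion (constant flow): PIP = Vt/C + R·V̇ + PEEP.
R·V̇ = PIP − Vt/C − PEEP = 19.6 − 560/68.3 − 5 = 19.6 − 8.199 − 5 = 6.401 cmH2O.
R = 6.401 / 0.8 = 8.001 cmH2O·s/L.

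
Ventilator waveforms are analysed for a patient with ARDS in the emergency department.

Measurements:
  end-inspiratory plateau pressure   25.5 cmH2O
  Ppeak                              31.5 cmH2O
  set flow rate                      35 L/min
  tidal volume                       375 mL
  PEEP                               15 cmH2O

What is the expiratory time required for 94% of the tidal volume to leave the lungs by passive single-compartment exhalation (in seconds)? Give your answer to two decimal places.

1.03

Flow: 35 L/min ÷ 60 = 0.5833 L/s.
R = (PIP − Pplat)/V̇ = (31.5 − 25.5) / 0.5833 = 6.0/0.5833 = 10.286 cmH2O·s/L.
C = Vt/(Pplat − PEEP) = 375.0 / (25.5 − 15) = 375.0/10.5 = 35.714 mL/cmH2O.
τ = R × C = 10.286 × 0.03571 L/cmH2O = 0.3673 s.
t = −τ·ln(1 − 0.94) = −0.3673·ln(0.06) = 1.033 s.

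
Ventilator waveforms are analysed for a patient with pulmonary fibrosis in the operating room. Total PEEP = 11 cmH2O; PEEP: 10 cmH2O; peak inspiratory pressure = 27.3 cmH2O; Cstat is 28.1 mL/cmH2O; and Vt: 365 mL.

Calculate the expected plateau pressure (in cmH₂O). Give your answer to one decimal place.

End-expiratory occlusion gives total PEEP = 11 cmH2O (intrinsic PEEP = 11 − 10 = 1). Use total PEEP for the elastic gradient.
Pplat = PEEPtotal + Vt / Cstat = 11 + 365 / 28.1 = 11 + 12.989 = 23.989 cmH2O.

24.0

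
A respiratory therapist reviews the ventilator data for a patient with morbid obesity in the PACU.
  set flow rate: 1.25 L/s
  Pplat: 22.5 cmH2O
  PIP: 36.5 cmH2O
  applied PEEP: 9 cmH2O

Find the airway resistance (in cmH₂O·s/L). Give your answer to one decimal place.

11.2

Raw = (PIP − Pplat) / flow = (36.5 − 22.5) / 1.25 = 14.0 / 1.25 = 11.2 cmH2O·s/L.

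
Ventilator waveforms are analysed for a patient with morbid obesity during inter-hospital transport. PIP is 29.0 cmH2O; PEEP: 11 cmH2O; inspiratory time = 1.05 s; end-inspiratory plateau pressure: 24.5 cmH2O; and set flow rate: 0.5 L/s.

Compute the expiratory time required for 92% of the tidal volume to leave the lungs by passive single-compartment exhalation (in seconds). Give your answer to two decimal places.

Vt = flow × Ti = 0.5 L/s × 1.05 s × 1000 mL/L = 525.0 mL.
R = (PIP − Pplat)/V̇ = (29.0 − 24.5) / 0.5 = 4.5/0.5 = 9.0 cmH2O·s/L.
C = Vt/(Pplat − PEEP) = 525.0 / (24.5 − 11) = 525.0/13.5 = 38.889 mL/cmH2O.
τ = R × C = 9.0 × 0.03889 L/cmH2O = 0.35 s.
t = −τ·ln(1 − 0.92) = −0.35·ln(0.08) = 0.884 s.

0.88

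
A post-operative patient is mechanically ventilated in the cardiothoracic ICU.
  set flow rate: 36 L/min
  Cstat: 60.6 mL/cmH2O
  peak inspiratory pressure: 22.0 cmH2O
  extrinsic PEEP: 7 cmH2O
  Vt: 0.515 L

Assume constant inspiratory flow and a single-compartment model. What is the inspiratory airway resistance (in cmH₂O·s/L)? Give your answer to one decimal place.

10.8

Flow: 36 L/min ÷ 60 = 0.6 L/s.
Equation of motion (constant flow): PIP = Vt/C + R·V̇ + PEEP.
R·V̇ = PIP − Vt/C − PEEP = 22.0 − 515/60.6 − 7 = 22.0 − 8.498 − 7 = 6.502 cmH2O.
R = 6.502 / 0.6 = 10.837 cmH2O·s/L.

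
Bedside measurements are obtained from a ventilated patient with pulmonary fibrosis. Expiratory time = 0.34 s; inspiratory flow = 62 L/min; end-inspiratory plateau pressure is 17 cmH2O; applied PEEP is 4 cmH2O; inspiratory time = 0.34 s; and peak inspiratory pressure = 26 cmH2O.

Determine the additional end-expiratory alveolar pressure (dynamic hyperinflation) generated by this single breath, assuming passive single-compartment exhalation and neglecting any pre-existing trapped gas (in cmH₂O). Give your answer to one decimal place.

3.1

Flow: 62 L/min ÷ 60 = 1.0333 L/s.
Vt = flow × Ti = 1.0333 L/s × 0.34 s × 1000 mL/L = 351.32 mL.
R = (PIP − Pplat)/V̇ = (26 − 17) / 1.0333 = 9.0/1.0333 = 8.71 cmH2O·s/L.
C = Vt/(Pplat − PEEP) = 351.32 / (17 − 4) = 351.32/13.0 = 27.025 mL/cmH2O.
τ = R × C = 8.71 × 0.02703 L/cmH2O = 0.2354 s.
Fraction remaining = e^(−Te/τ) = e^(−0.34/0.2354) = 0.2359; trapped volume = 351.32 × 0.2359 = 82.876 mL.
Additional alveolar pressure from trapping ≈ V_trapped / C = 82.876 / 27.025 = 3.067 cmH2O.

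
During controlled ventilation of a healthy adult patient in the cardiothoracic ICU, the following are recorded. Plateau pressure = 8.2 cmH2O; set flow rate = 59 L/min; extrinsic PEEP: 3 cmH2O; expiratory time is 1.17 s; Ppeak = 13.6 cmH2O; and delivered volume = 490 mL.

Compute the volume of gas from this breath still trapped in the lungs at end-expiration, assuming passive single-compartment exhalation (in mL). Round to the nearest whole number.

51

Flow: 59 L/min ÷ 60 = 0.9833 L/s.
R = (PIP − Pplat)/V̇ = (13.6 − 8.2) / 0.9833 = 5.4/0.9833 = 5.492 cmH2O·s/L.
C = Vt/(Pplat − PEEP) = 490.0 / (8.2 − 3) = 490.0/5.2 = 94.231 mL/cmH2O.
τ = R × C = 5.492 × 0.09423 L/cmH2O = 0.5175 s.
Fraction remaining = e^(−Te/τ) = e^(−1.17/0.5175) = 0.1043.
Trapped volume = 490.0 × 0.1043 = 51.107 mL.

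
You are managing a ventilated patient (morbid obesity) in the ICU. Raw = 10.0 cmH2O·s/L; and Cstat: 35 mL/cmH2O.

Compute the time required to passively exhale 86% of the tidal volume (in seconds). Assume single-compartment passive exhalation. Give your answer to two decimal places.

τ = R × C = 10.0 × 35 mL/cmH2O = 10.0 × 0.035 L/cmH2O = 0.35 s.
Exhaled fraction f = 1 − e^(−t/τ) → t = −τ·ln(1 − f) = −0.35·ln(0.14) = 0.6881 s.

0.69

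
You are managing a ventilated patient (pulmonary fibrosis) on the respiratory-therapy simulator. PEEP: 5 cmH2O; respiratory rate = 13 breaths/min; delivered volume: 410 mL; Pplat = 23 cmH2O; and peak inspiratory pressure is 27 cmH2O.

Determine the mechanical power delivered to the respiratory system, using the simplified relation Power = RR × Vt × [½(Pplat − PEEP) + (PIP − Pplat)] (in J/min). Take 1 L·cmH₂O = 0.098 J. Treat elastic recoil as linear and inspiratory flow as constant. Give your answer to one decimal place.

6.8

Per-breath work = Vt × [½(Pplat−PEEP) + (PIP−Pplat)] = 0.410 × [0.5×18.0 + 4.0] = 0.410 × 13.0 = 5.33 L·cmH2O.
Power = 13 × 5.33 = 69.29 L·cmH2O/min.
× 0.098 J/(L·cmH2O) → 6.79 J/min.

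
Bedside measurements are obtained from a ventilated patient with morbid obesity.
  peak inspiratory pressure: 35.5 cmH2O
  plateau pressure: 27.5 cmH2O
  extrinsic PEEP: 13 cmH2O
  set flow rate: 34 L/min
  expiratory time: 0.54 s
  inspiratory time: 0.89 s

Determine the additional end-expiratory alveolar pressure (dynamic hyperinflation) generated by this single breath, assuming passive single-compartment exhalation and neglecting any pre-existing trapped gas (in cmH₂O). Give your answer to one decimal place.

4.8

Flow: 34 L/min ÷ 60 = 0.5667 L/s.
Vt = flow × Ti = 0.5667 L/s × 0.89 s × 1000 mL/L = 504.36 mL.
R = (PIP − Pplat)/V̇ = (35.5 − 27.5) / 0.5667 = 8.0/0.5667 = 14.117 cmH2O·s/L.
C = Vt/(Pplat − PEEP) = 504.36 / (27.5 − 13) = 504.36/14.5 = 34.783 mL/cmH2O.
τ = R × C = 14.117 × 0.03478 L/cmH2O = 0.491 s.
Fraction remaining = e^(−Te/τ) = e^(−0.54/0.491) = 0.3329; trapped volume = 504.36 × 0.3329 = 167.9 mL.
Additional alveolar pressure from trapping ≈ V_trapped / C = 167.9 / 34.783 = 4.827 cmH2O.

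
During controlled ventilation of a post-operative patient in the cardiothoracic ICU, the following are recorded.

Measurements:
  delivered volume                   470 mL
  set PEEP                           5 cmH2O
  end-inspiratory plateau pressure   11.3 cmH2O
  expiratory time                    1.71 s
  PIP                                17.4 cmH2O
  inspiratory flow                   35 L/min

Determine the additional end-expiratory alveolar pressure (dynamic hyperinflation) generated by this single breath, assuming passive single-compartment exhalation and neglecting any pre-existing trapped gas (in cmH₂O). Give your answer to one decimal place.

0.7

Flow: 35 L/min ÷ 60 = 0.5833 L/s.
R = (PIP − Pplat)/V̇ = (17.4 − 11.3) / 0.5833 = 6.1/0.5833 = 10.458 cmH2O·s/L.
C = Vt/(Pplat − PEEP) = 470.0 / (11.3 − 5) = 470.0/6.3 = 74.603 mL/cmH2O.
τ = R × C = 10.458 × 0.0746 L/cmH2O = 0.7802 s.
Fraction remaining = e^(−Te/τ) = e^(−1.71/0.7802) = 0.1117; trapped volume = 470.0 × 0.1117 = 52.499 mL.
Additional alveolar pressure from trapping ≈ V_trapped / C = 52.499 / 74.603 = 0.7037 cmH2O.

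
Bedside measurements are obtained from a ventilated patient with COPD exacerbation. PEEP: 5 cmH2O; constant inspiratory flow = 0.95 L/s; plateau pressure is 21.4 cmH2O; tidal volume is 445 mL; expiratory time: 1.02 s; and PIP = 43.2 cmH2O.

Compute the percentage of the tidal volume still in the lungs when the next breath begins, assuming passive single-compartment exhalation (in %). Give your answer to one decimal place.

19.4

R = (PIP − Pplat)/V̇ = (43.2 − 21.4) / 0.95 = 21.8/0.95 = 22.947 cmH2O·s/L.
C = Vt/(Pplat − PEEP) = 445.0 / (21.4 − 5) = 445.0/16.4 = 27.134 mL/cmH2O.
τ = R × C = 22.947 × 0.02713 L/cmH2O = 0.6226 s.
Fraction remaining at end-expiration = e^(−Te/τ) = e^(−1.02/0.6226) = 0.1943 → 19.43%.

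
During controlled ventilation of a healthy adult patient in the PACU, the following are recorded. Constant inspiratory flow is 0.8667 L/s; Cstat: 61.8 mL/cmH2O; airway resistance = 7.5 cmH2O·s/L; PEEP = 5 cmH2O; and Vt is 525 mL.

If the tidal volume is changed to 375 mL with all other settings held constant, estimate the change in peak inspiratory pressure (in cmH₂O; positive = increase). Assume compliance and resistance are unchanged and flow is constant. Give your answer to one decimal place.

-2.4

PIP = Vt/C + R·V̇ + PEEP (constant-flow equation of motion).
Only the elastic term changes: ΔPIP = ΔVt / C = (375 − 525) / 61.8 = -2.427 cmH2O.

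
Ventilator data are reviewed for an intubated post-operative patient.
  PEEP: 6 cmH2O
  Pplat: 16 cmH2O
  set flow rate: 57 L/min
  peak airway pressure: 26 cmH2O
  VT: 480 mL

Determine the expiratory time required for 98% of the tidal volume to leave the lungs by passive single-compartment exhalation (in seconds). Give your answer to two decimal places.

1.98

Flow: 57 L/min ÷ 60 = 0.95 L/s.
R = (PIP − Pplat)/V̇ = (26 − 16) / 0.95 = 10.0/0.95 = 10.526 cmH2O·s/L.
C = Vt/(Pplat − PEEP) = 480.0 / (16 − 6) = 480.0/10.0 = 48.0 mL/cmH2O.
τ = R × C = 10.526 × 0.048 L/cmH2O = 0.5052 s.
t = −τ·ln(1 − 0.98) = −0.5052·ln(0.02) = 1.976 s.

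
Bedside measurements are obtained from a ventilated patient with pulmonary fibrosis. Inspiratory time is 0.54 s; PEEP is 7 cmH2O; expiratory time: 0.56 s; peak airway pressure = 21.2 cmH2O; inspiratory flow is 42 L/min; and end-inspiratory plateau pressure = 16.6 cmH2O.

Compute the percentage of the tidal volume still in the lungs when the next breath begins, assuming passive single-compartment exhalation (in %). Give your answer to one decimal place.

11.5

Flow: 42 L/min ÷ 60 = 0.7 L/s.
Vt = flow × Ti = 0.7 L/s × 0.54 s × 1000 mL/L = 378.0 mL.
R = (PIP − Pplat)/V̇ = (21.2 − 16.6) / 0.7 = 4.6/0.7 = 6.571 cmH2O·s/L.
C = Vt/(Pplat − PEEP) = 378.0 / (16.6 − 7) = 378.0/9.6 = 39.375 mL/cmH2O.
τ = R × C = 6.571 × 0.03938 L/cmH2O = 0.2588 s.
Fraction remaining at end-expiration = e^(−Te/τ) = e^(−0.56/0.2588) = 0.1149 → 11.49%.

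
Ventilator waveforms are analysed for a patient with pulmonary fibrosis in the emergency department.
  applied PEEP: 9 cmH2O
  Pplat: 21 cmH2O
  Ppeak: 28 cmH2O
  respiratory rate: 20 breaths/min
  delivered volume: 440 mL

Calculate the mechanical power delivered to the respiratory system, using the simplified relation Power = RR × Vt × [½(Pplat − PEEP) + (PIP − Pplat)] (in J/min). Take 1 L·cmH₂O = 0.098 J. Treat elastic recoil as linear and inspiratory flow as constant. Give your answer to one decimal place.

11.2

Per-breath work = Vt × [½(Pplat−PEEP) + (PIP−Pplat)] = 0.440 × [0.5×12.0 + 7.0] = 0.440 × 13.0 = 5.72 L·cmH2O.
Power = 20 × 5.72 = 114.4 L·cmH2O/min.
× 0.098 J/(L·cmH2O) → 11.211 J/min.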